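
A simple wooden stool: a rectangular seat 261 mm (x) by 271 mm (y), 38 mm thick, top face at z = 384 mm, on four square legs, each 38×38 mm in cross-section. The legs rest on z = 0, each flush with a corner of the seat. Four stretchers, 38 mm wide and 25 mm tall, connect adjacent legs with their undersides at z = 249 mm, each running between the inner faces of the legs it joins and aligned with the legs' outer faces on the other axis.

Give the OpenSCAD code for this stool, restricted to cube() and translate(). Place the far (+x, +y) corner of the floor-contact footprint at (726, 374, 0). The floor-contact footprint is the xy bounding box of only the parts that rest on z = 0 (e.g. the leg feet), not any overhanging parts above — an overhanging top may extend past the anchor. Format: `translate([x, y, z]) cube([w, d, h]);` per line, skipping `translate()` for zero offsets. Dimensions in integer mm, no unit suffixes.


translate([465, 103, 346]) cube([261, 271, 38]);
translate([465, 103, 0]) cube([38, 38, 346]);
translate([688, 103, 0]) cube([38, 38, 346]);
translate([465, 336, 0]) cube([38, 38, 346]);
translate([688, 336, 0]) cube([38, 38, 346]);
translate([503, 103, 249]) cube([185, 38, 25]);
translate([503, 336, 249]) cube([185, 38, 25]);
translate([465, 141, 249]) cube([38, 195, 25]);
translate([688, 141, 249]) cube([38, 195, 25]);


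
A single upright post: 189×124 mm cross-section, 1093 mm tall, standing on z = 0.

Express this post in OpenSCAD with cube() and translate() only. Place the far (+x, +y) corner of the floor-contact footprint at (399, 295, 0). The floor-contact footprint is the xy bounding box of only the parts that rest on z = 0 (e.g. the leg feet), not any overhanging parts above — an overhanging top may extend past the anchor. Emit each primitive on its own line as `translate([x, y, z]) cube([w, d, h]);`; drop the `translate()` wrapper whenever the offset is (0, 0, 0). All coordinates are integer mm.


translate([210, 171, 0]) cube([189, 124, 1093]);


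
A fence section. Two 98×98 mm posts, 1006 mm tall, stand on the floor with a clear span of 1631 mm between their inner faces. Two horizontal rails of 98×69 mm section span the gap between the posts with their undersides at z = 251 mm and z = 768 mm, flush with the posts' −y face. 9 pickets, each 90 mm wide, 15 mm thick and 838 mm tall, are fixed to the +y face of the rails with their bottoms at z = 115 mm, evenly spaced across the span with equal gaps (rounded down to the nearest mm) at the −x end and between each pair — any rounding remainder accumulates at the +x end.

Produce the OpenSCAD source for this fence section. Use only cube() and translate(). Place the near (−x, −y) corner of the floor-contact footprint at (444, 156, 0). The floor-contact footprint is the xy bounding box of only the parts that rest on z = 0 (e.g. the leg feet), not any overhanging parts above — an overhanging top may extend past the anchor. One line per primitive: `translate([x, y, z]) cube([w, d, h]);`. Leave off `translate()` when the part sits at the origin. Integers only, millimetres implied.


translate([444, 156, 0]) cube([98, 98, 1006]);
translate([2173, 156, 0]) cube([98, 98, 1006]);
translate([542, 156, 251]) cube([1631, 98, 69]);
translate([542, 156, 768]) cube([1631, 98, 69]);
translate([624, 254, 115]) cube([90, 15, 838]);
translate([796, 254, 115]) cube([90, 15, 838]);
translate([968, 254, 115]) cube([90, 15, 838]);
translate([1140, 254, 115]) cube([90, 15, 838]);
translate([1312, 254, 115]) cube([90, 15, 838]);
translate([1484, 254, 115]) cube([90, 15, 838]);
translate([1656, 254, 115]) cube([90, 15, 838]);
translate([1828, 254, 115]) cube([90, 15, 838]);
translate([2000, 254, 115]) cube([90, 15, 838]);


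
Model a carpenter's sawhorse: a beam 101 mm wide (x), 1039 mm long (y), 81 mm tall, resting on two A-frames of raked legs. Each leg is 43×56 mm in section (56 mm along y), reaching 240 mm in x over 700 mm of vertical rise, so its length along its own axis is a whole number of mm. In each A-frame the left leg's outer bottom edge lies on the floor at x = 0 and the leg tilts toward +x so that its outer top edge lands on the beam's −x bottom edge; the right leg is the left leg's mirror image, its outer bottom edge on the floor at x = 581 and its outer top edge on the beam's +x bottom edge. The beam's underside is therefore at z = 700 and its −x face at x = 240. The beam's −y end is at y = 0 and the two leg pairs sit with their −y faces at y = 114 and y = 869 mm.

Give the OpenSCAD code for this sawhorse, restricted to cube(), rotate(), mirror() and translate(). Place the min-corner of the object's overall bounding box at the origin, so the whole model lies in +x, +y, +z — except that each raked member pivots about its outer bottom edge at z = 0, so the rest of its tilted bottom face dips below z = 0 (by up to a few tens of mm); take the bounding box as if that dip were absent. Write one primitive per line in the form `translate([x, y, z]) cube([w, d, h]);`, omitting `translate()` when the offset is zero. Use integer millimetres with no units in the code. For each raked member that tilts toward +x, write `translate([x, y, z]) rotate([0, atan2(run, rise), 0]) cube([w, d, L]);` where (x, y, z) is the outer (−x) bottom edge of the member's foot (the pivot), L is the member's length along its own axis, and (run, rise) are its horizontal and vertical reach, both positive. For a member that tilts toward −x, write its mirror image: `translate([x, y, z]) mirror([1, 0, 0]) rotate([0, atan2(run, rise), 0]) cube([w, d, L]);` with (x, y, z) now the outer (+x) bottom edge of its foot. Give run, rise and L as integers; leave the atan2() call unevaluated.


translate([240, 0, 700]) cube([101, 1039, 81]);
translate([0, 114, 0]) rotate([0, atan2(240, 700), 0]) cube([43, 56, 740]);
translate([581, 114, 0]) mirror([1, 0, 0]) rotate([0, atan2(240, 700), 0]) cube([43, 56, 740]);
translate([0, 869, 0]) rotate([0, atan2(240, 700), 0]) cube([43, 56, 740]);
translate([581, 869, 0]) mirror([1, 0, 0]) rotate([0, atan2(240, 700), 0]) cube([43, 56, 740]);


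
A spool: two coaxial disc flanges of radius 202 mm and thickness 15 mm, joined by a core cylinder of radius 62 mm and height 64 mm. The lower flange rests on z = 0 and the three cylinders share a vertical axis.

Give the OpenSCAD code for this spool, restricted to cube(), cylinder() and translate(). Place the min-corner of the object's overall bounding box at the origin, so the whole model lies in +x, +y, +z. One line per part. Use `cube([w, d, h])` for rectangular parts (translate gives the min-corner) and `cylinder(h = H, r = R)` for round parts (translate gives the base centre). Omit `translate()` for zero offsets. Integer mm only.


translate([202, 202, 0]) cylinder(h = 15, r = 202);
translate([202, 202, 15]) cylinder(h = 64, r = 62);
translate([202, 202, 79]) cylinder(h = 15, r = 202);


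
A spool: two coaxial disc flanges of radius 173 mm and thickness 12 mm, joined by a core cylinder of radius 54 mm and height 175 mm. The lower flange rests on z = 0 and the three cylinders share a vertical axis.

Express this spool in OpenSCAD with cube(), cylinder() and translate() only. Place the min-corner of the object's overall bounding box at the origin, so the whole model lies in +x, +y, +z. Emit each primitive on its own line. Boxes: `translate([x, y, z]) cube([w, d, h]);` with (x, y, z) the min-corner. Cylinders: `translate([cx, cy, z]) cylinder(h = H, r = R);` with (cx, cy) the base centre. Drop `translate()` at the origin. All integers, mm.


translate([173, 173, 0]) cylinder(h = 12, r = 173);
translate([173, 173, 12]) cylinder(h = 175, r = 54);
translate([173, 173, 187]) cylinder(h = 12, r = 173);


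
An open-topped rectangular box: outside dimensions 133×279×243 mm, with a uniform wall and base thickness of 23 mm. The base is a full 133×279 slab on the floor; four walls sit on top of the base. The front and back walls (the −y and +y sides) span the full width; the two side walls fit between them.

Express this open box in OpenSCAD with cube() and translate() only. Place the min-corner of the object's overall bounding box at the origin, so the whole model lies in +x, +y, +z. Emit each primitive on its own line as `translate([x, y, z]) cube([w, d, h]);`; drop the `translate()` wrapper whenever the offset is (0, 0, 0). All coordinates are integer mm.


cube([133, 279, 23]);
translate([0, 0, 23]) cube([133, 23, 220]);
translate([0, 256, 23]) cube([133, 23, 220]);
translate([0, 23, 23]) cube([23, 233, 220]);
translate([110, 23, 23]) cube([23, 233, 220]);


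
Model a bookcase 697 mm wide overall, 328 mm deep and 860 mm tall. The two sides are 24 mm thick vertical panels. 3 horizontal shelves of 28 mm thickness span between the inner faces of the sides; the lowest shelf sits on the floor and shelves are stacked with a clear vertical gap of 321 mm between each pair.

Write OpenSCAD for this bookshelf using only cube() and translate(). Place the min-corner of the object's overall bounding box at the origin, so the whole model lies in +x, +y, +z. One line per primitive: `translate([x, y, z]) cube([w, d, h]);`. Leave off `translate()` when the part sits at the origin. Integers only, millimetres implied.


cube([24, 328, 860]);
translate([673, 0, 0]) cube([24, 328, 860]);
translate([24, 0, 0]) cube([649, 328, 28]);
translate([24, 0, 349]) cube([649, 328, 28]);
translate([24, 0, 698]) cube([649, 328, 28]);


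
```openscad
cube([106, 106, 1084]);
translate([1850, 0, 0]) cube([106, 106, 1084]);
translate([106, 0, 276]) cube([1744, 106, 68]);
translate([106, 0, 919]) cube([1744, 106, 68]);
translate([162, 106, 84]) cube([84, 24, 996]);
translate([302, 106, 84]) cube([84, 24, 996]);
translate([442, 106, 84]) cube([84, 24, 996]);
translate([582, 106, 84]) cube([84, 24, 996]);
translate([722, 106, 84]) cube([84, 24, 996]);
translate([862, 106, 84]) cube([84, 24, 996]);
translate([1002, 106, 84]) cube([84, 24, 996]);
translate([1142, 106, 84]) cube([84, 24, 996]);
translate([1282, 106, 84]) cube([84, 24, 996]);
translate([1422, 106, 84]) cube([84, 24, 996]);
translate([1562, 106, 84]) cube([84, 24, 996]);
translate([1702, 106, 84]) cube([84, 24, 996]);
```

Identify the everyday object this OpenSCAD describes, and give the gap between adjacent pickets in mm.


A fence section. The picket gap is 56 mm.

Two posts, two rails, 12 pickets — a fence section. Span 1744 mm holds 12 pickets of 84 mm with 13 equal gaps: ⌊(1744 − 12·84) / 13⌋ = 56 mm.


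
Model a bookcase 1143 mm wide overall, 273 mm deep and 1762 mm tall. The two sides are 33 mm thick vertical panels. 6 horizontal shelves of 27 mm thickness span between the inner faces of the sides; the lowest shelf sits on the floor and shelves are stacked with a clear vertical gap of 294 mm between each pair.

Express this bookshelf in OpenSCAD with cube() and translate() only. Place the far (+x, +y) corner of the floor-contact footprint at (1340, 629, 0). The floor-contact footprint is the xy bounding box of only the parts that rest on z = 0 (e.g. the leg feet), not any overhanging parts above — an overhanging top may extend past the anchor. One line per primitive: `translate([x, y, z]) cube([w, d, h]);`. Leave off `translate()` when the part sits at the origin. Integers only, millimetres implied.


translate([197, 356, 0]) cube([33, 273, 1762]);
translate([1307, 356, 0]) cube([33, 273, 1762]);
translate([230, 356, 0]) cube([1077, 273, 27]);
translate([230, 356, 321]) cube([1077, 273, 27]);
translate([230, 356, 642]) cube([1077, 273, 27]);
translate([230, 356, 963]) cube([1077, 273, 27]);
translate([230, 356, 1284]) cube([1077, 273, 27]);
translate([230, 356, 1605]) cube([1077, 273, 27]);


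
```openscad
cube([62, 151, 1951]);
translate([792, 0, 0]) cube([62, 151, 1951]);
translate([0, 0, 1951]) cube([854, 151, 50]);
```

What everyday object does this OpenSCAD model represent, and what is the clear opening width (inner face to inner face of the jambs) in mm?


A door frame. The clear opening width is 730 mm.

Two 1951 mm tall posts with a header on top — a door frame. The left jamb is 62 mm wide at x = 0; the right jamb starts at x = 792. The clear opening is 792 − 62 = 730 mm.


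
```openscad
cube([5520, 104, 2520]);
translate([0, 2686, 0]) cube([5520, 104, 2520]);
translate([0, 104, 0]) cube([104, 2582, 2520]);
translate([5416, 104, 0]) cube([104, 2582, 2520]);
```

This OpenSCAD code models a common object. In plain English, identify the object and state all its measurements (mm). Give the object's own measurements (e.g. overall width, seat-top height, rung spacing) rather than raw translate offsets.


The wall frame of a small rectangular building: four walls, each 2520 mm tall and 104 mm thick, enclosing a footprint 5520 mm (x) by 2790 mm (y) outside-to-outside, with no floor or roof. The front and back walls (the −y and +y sides) span the full width; the two side walls fit between them.


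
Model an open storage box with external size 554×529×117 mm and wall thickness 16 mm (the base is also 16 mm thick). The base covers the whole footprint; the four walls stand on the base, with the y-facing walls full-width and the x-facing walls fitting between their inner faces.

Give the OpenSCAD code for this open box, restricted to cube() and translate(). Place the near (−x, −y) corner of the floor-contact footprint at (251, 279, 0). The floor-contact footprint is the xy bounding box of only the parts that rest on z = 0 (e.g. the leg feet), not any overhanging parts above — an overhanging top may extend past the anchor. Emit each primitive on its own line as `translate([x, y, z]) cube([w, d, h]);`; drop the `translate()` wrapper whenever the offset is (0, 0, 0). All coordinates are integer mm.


translate([251, 279, 0]) cube([554, 529, 16]);
translate([251, 279, 16]) cube([554, 16, 101]);
translate([251, 792, 16]) cube([554, 16, 101]);
translate([251, 295, 16]) cube([16, 497, 101]);
translate([789, 295, 16]) cube([16, 497, 101]);


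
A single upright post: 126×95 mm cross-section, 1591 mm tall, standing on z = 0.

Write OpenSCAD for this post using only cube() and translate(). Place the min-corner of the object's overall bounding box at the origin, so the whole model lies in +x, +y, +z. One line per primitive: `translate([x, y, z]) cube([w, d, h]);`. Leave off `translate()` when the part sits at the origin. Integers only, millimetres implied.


cube([126, 95, 1591]);


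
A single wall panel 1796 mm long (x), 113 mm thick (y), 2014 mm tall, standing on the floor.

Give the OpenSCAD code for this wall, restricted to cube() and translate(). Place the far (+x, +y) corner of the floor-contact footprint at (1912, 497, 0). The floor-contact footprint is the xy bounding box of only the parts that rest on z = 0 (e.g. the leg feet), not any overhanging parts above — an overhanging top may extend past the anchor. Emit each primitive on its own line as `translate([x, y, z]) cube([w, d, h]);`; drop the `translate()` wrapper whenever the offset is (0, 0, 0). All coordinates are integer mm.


translate([116, 384, 0]) cube([1796, 113, 2014]);


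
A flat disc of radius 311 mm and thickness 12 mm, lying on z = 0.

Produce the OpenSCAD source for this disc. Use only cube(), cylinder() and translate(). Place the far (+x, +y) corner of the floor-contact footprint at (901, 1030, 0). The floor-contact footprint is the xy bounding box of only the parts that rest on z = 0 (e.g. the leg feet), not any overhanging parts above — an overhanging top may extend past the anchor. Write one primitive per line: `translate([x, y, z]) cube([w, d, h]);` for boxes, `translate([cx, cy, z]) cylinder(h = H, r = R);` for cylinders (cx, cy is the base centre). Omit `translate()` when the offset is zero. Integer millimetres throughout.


translate([590, 719, 0]) cylinder(h = 12, r = 311);


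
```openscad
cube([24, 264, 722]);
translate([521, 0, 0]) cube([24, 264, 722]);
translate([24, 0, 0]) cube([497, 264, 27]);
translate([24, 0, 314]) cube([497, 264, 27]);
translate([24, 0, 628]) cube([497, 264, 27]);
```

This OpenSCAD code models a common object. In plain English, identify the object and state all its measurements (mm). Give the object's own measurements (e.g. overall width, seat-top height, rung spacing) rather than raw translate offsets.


An open bookshelf. Two side panels, each 24 mm thick, 264 mm deep and 722 mm tall, stand 545 mm apart (outside-to-outside). Between them sit 3 shelves, each 27 mm thick and 264 mm deep, spanning the full gap between the sides. The bottom shelf rests on the floor (its underside at z = 0) and the clear gap between one shelf's top and the next shelf's underside is 287 mm.


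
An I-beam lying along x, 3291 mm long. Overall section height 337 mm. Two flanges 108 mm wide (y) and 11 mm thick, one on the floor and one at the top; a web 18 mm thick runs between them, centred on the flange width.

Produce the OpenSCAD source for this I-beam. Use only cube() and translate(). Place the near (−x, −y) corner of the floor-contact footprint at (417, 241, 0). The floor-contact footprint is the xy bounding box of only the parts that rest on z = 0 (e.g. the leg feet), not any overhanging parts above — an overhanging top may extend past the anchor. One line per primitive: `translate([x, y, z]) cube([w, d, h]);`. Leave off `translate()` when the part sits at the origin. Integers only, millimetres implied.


translate([417, 241, 0]) cube([3291, 108, 11]);
translate([417, 286, 11]) cube([3291, 18, 315]);
translate([417, 241, 326]) cube([3291, 108, 11]);


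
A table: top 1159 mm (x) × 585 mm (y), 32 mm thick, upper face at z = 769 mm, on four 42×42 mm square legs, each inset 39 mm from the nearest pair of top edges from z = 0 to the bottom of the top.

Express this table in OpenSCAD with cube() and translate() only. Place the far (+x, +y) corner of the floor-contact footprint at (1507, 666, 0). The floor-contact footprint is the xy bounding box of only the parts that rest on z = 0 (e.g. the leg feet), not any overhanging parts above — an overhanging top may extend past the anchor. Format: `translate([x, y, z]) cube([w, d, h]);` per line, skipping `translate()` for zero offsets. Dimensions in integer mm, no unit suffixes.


translate([387, 120, 737]) cube([1159, 585, 32]);
translate([426, 159, 0]) cube([42, 42, 737]);
translate([1465, 159, 0]) cube([42, 42, 737]);
translate([426, 624, 0]) cube([42, 42, 737]);
translate([1465, 624, 0]) cube([42, 42, 737]);


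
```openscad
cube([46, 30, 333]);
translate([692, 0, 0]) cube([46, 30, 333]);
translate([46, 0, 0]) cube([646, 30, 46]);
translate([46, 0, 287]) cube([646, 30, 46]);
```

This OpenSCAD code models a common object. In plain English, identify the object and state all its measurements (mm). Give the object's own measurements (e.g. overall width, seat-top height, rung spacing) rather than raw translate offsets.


A rectangular picture frame lying in the x–z plane (depth along y). The opening is 646 mm wide (x) by 241 mm tall (z), surrounded by a border 46 mm wide on all four sides. The frame is 30 mm deep and is made of two full-height vertical stiles with two horizontal rails fitted between them.


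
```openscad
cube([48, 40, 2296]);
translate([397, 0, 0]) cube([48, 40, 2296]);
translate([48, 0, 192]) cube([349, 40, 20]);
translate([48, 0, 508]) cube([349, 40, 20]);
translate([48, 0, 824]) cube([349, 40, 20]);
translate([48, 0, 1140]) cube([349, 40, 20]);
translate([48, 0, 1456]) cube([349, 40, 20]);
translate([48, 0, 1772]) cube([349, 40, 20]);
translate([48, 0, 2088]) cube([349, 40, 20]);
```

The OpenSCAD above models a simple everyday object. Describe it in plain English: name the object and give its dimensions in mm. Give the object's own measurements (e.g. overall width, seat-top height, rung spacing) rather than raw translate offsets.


A straight ladder. Two 48×40 mm vertical rails, 2296 mm tall, stand 445 mm apart (outside-to-outside) with their front faces coplanar on the −y side. 7 rungs, each 40 mm deep and 20 mm tall, span between the inner faces of the rails, front faces flush with the rails. The lowest rung's underside is at z = 192 mm and rungs are spaced 316 mm apart (underside to underside).


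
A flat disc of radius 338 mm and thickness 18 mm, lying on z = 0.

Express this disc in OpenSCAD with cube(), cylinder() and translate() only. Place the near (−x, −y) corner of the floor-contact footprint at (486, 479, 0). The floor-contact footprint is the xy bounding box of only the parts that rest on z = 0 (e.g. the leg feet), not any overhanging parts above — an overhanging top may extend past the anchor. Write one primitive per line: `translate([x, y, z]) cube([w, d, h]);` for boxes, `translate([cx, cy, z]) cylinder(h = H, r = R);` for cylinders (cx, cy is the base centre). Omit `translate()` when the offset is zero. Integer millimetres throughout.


translate([824, 817, 0]) cylinder(h = 18, r = 338);


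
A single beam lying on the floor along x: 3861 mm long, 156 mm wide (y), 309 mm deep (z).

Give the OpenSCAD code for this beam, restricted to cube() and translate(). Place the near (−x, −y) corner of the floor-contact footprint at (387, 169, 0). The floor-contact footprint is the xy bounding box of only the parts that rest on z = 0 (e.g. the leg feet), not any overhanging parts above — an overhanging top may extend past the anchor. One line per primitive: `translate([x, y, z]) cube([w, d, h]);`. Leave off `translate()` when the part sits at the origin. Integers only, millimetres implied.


translate([387, 169, 0]) cube([3861, 156, 309]);


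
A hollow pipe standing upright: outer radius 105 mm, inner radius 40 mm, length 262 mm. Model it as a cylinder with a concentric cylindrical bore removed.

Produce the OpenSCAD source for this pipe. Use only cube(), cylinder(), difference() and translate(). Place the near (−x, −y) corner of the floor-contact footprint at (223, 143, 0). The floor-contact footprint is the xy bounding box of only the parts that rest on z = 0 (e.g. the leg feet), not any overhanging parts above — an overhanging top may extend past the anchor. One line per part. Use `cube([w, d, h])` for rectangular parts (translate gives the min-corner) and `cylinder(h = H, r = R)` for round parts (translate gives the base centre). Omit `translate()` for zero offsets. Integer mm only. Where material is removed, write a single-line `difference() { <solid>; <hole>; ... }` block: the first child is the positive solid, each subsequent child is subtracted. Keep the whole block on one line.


difference() { translate([328, 248, 0]) cylinder(h = 262, r = 105); translate([328, 248, 0]) cylinder(h = 262, r = 40); }


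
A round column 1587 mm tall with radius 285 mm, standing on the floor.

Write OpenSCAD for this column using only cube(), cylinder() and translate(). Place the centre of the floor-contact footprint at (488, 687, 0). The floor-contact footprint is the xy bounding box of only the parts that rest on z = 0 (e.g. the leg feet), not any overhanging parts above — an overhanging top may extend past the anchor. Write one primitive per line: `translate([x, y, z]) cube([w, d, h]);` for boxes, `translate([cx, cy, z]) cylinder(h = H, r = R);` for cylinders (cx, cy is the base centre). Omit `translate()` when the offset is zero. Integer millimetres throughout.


translate([488, 687, 0]) cylinder(h = 1587, r = 285);


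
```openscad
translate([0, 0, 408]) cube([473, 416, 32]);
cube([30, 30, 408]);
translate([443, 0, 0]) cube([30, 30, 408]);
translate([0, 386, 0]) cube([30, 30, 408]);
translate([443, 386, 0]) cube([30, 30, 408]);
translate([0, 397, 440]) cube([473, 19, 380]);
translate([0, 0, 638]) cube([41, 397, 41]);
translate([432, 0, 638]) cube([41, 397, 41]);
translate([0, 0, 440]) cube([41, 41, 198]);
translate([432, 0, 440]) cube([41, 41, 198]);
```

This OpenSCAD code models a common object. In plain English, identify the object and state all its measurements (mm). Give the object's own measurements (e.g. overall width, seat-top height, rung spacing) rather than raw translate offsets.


A chair. The seat is a 473×416×32 mm slab with its top at z = 440 mm, on four 30×30 mm corner legs (flush with the seat edges, standing on z = 0). A flat backrest 19 mm thick, 380 mm tall, spans the full seat width and rises from the seat top along its +y edge, rear face flush with the rear of the seat. Two armrests of 41×41 mm section run along each side from the seat's front edge to the front of the backrest, top faces 239 mm above the seat top and outer faces flush with the seat's x-edges; a 41×41 mm post under the front of each armrest stands on the seat at the front corner.


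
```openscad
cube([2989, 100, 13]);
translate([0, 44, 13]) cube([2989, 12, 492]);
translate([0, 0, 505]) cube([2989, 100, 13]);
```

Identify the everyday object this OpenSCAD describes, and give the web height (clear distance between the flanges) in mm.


An I-beam. The web height is 492 mm.

Two wide flanges with a thin centred web — an I-beam. Overall 518 mm minus two 13 mm flanges gives a web of 518 − 2·13 = 492 mm.


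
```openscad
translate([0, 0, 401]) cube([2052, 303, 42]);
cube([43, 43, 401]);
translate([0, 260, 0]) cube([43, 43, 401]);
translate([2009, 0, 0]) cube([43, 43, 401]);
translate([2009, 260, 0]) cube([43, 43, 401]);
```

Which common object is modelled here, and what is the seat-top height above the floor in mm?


A bench. The seat-top height is 443 mm.

A long slab on four corner posts — a bench. The slab sits at z = 401 with thickness 42, so the top is 401 + 42 = 443 mm.


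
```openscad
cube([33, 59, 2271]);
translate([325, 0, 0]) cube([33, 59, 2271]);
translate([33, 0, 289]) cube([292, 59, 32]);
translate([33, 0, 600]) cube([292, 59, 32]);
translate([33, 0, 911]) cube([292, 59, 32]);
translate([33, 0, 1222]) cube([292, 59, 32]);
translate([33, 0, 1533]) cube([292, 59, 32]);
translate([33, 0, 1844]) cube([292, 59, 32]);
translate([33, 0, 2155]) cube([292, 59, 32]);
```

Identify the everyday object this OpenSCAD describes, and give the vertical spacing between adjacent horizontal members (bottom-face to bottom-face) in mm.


A ladder. The rung spacing is 311 mm.

Two tall 33×59 posts with 7 short bars between them — a ladder. Adjacent rungs sit at z = 289 and z = 600, so the spacing is 600 − 289 = 311 mm.


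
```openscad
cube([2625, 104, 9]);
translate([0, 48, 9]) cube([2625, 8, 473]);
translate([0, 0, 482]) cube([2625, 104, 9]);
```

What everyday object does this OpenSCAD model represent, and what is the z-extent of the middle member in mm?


An I-beam. The web height is 473 mm.

Two wide flanges with a thin centred web — an I-beam. Overall 491 mm minus two 9 mm flanges gives a web of 491 − 2·9 = 473 mm.


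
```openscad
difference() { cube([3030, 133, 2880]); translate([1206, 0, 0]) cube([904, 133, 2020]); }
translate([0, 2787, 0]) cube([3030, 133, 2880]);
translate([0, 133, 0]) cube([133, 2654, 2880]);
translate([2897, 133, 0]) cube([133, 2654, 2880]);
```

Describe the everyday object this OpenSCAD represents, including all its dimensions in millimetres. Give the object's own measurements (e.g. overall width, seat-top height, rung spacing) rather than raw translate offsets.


A single room: four walls, each 2880 mm tall and 133 mm thick, enclosing an outside footprint 3030×2920 mm (x × y), no floor or roof. The front and back walls (−y and +y sides) run the full x-width; the side walls fit between their inner faces. A door opening 904 mm wide and 2020 mm tall is cut through the front wall from the floor up, its −x edge 1206 mm from the wall's −x end.


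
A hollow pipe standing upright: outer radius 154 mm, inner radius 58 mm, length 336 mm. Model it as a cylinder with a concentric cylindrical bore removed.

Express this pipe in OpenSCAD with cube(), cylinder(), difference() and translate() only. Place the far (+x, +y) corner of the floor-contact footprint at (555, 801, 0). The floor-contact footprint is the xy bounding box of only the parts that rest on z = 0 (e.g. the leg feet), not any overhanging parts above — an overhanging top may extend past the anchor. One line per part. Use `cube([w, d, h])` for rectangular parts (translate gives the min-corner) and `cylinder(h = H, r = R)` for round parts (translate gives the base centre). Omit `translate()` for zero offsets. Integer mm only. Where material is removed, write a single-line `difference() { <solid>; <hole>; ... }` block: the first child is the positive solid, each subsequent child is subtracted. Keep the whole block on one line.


difference() { translate([401, 647, 0]) cylinder(h = 336, r = 154); translate([401, 647, 0]) cylinder(h = 336, r = 58); }


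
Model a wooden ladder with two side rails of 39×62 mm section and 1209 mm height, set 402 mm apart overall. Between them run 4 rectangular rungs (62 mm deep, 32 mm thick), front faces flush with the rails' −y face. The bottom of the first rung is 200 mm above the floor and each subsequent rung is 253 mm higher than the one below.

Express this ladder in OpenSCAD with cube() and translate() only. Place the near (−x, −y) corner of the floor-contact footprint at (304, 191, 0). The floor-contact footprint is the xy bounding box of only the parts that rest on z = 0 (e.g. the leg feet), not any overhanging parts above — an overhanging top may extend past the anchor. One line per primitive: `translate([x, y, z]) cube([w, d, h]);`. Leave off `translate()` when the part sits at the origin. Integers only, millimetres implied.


translate([304, 191, 0]) cube([39, 62, 1209]);
translate([667, 191, 0]) cube([39, 62, 1209]);
translate([343, 191, 200]) cube([324, 62, 32]);
translate([343, 191, 453]) cube([324, 62, 32]);
translate([343, 191, 706]) cube([324, 62, 32]);
translate([343, 191, 959]) cube([324, 62, 32]);


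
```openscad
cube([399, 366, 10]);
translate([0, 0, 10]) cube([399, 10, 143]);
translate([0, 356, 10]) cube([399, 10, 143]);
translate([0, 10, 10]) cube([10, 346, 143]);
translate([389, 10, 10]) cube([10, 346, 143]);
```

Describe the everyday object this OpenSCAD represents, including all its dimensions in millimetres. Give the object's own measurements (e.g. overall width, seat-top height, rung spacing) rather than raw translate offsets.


An open-topped rectangular box: outside dimensions 399×366×153 mm, with a uniform wall and base thickness of 10 mm. The base is a full 399×366 slab on the floor; four walls sit on top of the base. The front and back walls (the −y and +y sides) span the full width; the two side walls fit between them.


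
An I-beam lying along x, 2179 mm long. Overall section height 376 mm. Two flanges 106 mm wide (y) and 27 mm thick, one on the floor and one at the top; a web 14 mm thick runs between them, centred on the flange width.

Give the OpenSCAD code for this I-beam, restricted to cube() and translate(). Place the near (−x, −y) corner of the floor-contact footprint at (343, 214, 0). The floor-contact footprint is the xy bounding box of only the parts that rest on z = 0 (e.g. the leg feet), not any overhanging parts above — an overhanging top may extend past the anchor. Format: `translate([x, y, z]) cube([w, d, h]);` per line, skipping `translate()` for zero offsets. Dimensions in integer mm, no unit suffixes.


translate([343, 214, 0]) cube([2179, 106, 27]);
translate([343, 260, 27]) cube([2179, 14, 322]);
translate([343, 214, 349]) cube([2179, 106, 27]);


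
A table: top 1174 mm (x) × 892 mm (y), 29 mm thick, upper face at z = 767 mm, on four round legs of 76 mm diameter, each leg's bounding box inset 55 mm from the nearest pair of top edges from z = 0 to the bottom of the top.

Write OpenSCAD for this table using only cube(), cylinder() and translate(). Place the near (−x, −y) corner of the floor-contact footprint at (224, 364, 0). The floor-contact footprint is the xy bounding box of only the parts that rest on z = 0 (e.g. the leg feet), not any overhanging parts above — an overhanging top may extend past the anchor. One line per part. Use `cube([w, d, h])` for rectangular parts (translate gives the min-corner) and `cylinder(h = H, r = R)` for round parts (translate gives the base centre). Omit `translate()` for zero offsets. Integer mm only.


translate([169, 309, 738]) cube([1174, 892, 29]);
translate([262, 402, 0]) cylinder(h = 738, r = 38);
translate([1250, 402, 0]) cylinder(h = 738, r = 38);
translate([262, 1108, 0]) cylinder(h = 738, r = 38);
translate([1250, 1108, 0]) cylinder(h = 738, r = 38);


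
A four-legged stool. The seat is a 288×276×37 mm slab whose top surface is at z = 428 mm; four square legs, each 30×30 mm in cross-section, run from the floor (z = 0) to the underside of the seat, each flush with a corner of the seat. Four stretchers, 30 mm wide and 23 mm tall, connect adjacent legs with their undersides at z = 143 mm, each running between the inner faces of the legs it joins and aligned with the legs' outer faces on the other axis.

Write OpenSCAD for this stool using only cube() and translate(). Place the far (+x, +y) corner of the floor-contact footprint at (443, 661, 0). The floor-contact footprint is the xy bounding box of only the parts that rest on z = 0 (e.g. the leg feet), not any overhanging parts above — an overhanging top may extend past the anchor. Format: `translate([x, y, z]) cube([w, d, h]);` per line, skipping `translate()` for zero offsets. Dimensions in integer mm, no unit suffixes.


translate([155, 385, 391]) cube([288, 276, 37]);
translate([155, 385, 0]) cube([30, 30, 391]);
translate([413, 385, 0]) cube([30, 30, 391]);
translate([155, 631, 0]) cube([30, 30, 391]);
translate([413, 631, 0]) cube([30, 30, 391]);
translate([185, 385, 143]) cube([228, 30, 23]);
translate([185, 631, 143]) cube([228, 30, 23]);
translate([155, 415, 143]) cube([30, 216, 23]);
translate([413, 415, 143]) cube([30, 216, 23]);


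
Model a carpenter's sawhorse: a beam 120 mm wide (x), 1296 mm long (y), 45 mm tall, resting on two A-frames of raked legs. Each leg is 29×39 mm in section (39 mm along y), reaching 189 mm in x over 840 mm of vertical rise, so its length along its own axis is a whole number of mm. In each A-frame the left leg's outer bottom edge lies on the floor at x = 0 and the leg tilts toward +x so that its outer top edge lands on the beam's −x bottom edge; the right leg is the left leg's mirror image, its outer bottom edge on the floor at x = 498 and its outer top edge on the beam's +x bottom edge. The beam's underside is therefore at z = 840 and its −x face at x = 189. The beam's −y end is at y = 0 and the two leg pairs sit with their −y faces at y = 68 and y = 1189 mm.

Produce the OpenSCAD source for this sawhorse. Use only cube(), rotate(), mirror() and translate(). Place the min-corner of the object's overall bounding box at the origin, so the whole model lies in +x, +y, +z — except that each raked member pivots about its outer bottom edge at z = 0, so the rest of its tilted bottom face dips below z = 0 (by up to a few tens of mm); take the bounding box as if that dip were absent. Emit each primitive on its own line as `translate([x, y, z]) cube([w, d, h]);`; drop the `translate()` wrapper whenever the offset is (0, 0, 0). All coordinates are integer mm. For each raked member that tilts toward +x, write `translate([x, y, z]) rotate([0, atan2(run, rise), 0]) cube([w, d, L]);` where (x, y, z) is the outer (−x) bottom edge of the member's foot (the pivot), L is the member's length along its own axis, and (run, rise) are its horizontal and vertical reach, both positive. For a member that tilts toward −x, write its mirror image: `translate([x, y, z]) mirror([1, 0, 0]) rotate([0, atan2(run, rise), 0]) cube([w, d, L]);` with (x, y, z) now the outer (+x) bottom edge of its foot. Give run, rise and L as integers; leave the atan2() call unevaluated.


translate([189, 0, 840]) cube([120, 1296, 45]);
translate([0, 68, 0]) rotate([0, atan2(189, 840), 0]) cube([29, 39, 861]);
translate([498, 68, 0]) mirror([1, 0, 0]) rotate([0, atan2(189, 840), 0]) cube([29, 39, 861]);
translate([0, 1189, 0]) rotate([0, atan2(189, 840), 0]) cube([29, 39, 861]);
translate([498, 1189, 0]) mirror([1, 0, 0]) rotate([0, atan2(189, 840), 0]) cube([29, 39, 861]);


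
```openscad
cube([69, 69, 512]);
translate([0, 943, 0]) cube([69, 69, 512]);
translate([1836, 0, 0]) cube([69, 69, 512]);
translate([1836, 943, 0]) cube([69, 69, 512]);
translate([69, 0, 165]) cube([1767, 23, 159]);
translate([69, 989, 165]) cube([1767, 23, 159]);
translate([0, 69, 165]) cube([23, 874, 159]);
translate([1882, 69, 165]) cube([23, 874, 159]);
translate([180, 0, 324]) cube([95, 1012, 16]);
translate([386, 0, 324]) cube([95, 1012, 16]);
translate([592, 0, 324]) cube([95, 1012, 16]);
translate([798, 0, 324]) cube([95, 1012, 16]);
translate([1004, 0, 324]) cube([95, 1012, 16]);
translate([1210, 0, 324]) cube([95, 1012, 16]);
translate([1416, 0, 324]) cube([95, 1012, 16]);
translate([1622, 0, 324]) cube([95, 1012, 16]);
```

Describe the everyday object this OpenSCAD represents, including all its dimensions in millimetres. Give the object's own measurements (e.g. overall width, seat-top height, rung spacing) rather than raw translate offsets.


A bed frame 1905 mm long (x) by 1012 mm wide (y). Four 69×69 mm corner posts, 512 mm tall, at the corners of the footprint. Four rails of 23 mm thickness and 159 mm height run between adjacent posts with their undersides at z = 165 mm, their outer faces flush with the outside of the frame (the two x-running rails run between the posts' inner faces; the two y-running rails run between the posts' inner faces). 8 slats, each 95 mm wide (x) and 16 mm thick, lie across the top of the two x-running rails, running the full 1012 mm width of the frame in y; along x they sit between the end posts with a 111 mm gap after the −x posts and between neighbouring slats, leaving 119 mm before the +x posts.


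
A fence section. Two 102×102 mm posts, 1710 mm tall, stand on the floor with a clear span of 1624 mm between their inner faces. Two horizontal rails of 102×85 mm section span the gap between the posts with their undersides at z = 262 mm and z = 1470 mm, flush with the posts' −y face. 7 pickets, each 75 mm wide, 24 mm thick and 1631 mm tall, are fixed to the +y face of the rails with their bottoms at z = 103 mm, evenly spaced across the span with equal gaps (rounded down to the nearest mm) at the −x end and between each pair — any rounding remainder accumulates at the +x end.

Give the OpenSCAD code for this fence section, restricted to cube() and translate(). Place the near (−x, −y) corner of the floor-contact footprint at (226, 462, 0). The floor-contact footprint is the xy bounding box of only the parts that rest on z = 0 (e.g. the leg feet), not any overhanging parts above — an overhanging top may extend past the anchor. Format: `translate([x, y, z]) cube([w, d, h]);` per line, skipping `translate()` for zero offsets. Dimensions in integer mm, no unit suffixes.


translate([226, 462, 0]) cube([102, 102, 1710]);
translate([1952, 462, 0]) cube([102, 102, 1710]);
translate([328, 462, 262]) cube([1624, 102, 85]);
translate([328, 462, 1470]) cube([1624, 102, 85]);
translate([465, 564, 103]) cube([75, 24, 1631]);
translate([677, 564, 103]) cube([75, 24, 1631]);
translate([889, 564, 103]) cube([75, 24, 1631]);
translate([1101, 564, 103]) cube([75, 24, 1631]);
translate([1313, 564, 103]) cube([75, 24, 1631]);
translate([1525, 564, 103]) cube([75, 24, 1631]);
translate([1737, 564, 103]) cube([75, 24, 1631]);


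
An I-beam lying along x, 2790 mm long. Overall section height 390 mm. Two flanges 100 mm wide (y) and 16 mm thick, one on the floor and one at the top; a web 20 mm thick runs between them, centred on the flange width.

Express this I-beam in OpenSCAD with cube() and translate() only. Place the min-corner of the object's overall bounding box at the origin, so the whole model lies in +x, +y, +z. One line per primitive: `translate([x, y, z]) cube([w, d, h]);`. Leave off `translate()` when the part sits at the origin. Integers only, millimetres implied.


cube([2790, 100, 16]);
translate([0, 40, 16]) cube([2790, 20, 358]);
translate([0, 0, 374]) cube([2790, 100, 16]);
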